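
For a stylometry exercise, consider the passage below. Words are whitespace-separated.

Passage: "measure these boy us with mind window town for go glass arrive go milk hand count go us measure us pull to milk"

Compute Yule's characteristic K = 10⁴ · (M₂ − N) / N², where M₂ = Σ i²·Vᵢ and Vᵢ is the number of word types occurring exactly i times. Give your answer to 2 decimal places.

302.46

Frequencies: us:3, go:3, measure:2, milk:2, these:1, boy:1, with:1, mind:1, window:1, town:1, for:1, glass:1, arrive:1, hand:1, count:1, pull:1, to:1
N = 23. Frequency spectrum: V_1=13, V_2=2, V_3=2
M₂ = 1²·13 + 2²·2 + 3²·2 = 39
K = 10000 × (39 − 23) / 23² = 302.46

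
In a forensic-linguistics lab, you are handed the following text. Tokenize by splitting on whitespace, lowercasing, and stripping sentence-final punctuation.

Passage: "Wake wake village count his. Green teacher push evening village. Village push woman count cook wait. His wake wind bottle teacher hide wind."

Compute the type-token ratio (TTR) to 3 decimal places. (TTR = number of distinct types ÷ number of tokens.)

N = 23 tokens, V = 14 types.
TTR = V / N = 14 / 23 = 0.609

0.609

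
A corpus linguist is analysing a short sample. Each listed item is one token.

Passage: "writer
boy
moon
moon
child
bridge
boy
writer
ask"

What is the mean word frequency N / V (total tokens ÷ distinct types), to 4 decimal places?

1.5000

N = 9 tokens, V = 6 types.
Mean frequency = N / V = 9 / 6 = 1.5000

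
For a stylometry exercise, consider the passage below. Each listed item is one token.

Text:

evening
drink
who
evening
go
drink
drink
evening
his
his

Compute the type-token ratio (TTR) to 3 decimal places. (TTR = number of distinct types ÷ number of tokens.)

N = 10 tokens, V = 5 types.
TTR = V / N = 5 / 10 = 0.500

0.500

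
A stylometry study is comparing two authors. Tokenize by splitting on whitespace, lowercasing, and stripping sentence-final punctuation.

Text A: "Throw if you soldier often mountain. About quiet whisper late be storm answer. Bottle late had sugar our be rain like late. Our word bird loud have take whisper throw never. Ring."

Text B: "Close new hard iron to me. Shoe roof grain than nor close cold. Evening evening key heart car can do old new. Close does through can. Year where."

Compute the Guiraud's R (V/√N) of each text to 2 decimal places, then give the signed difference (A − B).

A: V=26, N=32, R=4.60
B: V=23, N=28, R=4.35
Difference = 4.60 − 4.35 = 0.25

0.25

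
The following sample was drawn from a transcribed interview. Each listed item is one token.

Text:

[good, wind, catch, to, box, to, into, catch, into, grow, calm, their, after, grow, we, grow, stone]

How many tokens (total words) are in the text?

17

Tokens: good, wind, catch, to, box, to, into, catch, into, grow, calm, their, after, grow, we, grow, stone
N = 17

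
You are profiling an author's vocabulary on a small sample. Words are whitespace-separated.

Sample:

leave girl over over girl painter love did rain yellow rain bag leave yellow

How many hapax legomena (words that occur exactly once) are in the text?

Frequencies: leave:2, girl:2, over:2, rain:2, yellow:2, painter:1, love:1, did:1, bag:1
Hapax (freq=1): bag, did, love, painter

4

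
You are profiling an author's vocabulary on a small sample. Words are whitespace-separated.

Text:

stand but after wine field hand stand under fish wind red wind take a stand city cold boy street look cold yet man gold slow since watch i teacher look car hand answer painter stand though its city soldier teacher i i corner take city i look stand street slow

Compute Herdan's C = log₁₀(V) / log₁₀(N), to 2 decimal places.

0.89

N = 50, V = 32.
log₁₀(V) = 1.505150, log₁₀(N) = 1.698970
C = 1.505150 / 1.698970 = 0.89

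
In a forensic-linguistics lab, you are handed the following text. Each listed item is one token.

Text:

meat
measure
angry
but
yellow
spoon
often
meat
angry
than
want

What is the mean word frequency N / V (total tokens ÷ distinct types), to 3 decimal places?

N = 11 tokens, V = 9 types.
Mean frequency = N / V = 11 / 9 = 1.222

1.222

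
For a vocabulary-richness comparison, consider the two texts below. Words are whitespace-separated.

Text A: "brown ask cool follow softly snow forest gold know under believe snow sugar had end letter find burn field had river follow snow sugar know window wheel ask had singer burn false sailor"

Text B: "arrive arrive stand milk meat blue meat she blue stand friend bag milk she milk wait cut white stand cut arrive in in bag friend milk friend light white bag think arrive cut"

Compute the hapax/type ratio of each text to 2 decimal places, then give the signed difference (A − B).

A: hapax=17, V=24, ratio=0.71
B: hapax=3, V=14, ratio=0.21
Difference = 0.71 − 0.21 = 0.50

0.50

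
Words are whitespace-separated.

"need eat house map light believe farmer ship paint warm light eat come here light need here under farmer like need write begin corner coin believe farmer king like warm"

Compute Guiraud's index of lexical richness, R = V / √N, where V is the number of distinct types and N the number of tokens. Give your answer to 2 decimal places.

N = 30, V = 19.
√N = 5.477226
R = 19 / 5.477226 = 3.47

3.47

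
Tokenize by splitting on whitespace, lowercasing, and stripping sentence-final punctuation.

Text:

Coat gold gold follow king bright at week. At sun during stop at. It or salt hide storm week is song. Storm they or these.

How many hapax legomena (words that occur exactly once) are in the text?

14

Frequencies: at:3, gold:2, week:2, or:2, storm:2, coat:1, follow:1, king:1, bright:1, sun:1, during:1, stop:1, it:1, salt:1, hide:1, is:1, song:1, they:1, these:1
Hapax (freq=1): bright, coat, during, follow, hide, is, it, king, salt, song, stop, sun, these, they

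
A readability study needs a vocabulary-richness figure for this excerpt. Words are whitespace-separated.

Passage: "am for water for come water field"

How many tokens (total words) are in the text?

7

Tokens: am, for, water, for, come, water, field
N = 7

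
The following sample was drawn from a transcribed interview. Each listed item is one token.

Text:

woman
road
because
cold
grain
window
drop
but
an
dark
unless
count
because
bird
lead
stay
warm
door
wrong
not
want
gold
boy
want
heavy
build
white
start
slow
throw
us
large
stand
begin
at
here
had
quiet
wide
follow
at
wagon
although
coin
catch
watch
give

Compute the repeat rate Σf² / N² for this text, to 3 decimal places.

0.024

Frequencies: because:2, want:2, at:2, woman:1, road:1, cold:1, grain:1, window:1, drop:1, but:1, an:1, dark:1, unless:1, count:1, bird:1, lead:1, stay:1, warm:1, door:1, wrong:1, … (24 more, each freq 1)
Σf² = 53; N² = 2209
Repeat rate = 53 / 2209 = 0.024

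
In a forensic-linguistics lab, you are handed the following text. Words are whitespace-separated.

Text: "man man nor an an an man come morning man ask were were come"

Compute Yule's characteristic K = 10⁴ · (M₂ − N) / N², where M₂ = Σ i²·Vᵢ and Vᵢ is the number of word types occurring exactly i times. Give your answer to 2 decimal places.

Frequencies: man:4, an:3, come:2, were:2, nor:1, morning:1, ask:1
N = 14. Frequency spectrum: V_1=3, V_2=2, V_3=1, V_4=1
M₂ = 1²·3 + 2²·2 + 3²·1 + 4²·1 = 36
K = 10000 × (36 − 14) / 14² = 1122.45

1122.45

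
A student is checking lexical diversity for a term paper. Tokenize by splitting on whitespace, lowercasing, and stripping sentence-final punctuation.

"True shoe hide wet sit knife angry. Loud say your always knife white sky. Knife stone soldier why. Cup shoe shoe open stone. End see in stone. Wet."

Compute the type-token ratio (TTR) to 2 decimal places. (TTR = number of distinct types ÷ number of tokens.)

N = 28 tokens, V = 21 types.
TTR = V / N = 21 / 28 = 0.75

0.75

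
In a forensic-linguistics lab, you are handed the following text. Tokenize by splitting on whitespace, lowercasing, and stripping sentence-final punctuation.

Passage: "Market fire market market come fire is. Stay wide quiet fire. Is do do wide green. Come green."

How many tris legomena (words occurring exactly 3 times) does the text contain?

2

Frequencies: market:3, fire:3, come:2, is:2, wide:2, do:2, green:2, stay:1, quiet:1
Words with frequency 3: fire, market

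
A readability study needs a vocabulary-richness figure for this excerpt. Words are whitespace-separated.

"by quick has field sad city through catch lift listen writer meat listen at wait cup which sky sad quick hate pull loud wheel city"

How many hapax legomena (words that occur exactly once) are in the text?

17

Frequencies: quick:2, sad:2, city:2, listen:2, by:1, has:1, field:1, through:1, catch:1, lift:1, writer:1, meat:1, at:1, wait:1, cup:1, which:1, sky:1, hate:1, pull:1, loud:1, … (1 more, each freq 1)
Hapax (freq=1): at, by, catch, cup, field, has, hate, lift, loud, meat, pull, sky, through, wait, wheel, which, writer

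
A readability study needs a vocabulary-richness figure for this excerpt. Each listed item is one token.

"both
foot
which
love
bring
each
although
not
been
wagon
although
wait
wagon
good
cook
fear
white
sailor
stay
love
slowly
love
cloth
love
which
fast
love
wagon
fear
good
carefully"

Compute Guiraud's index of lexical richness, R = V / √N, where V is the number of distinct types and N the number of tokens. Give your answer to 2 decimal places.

N = 31, V = 21.
√N = 5.567764
R = 21 / 5.567764 = 3.77

3.77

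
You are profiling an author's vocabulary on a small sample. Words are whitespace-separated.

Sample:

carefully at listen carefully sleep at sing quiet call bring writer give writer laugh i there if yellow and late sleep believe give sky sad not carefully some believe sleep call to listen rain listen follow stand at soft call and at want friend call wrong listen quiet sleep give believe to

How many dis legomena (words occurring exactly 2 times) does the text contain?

Frequencies: at:4, listen:4, sleep:4, call:4, carefully:3, give:3, believe:3, quiet:2, writer:2, and:2, to:2, sing:1, bring:1, laugh:1, i:1, there:1, if:1, yellow:1, late:1, sky:1, … (10 more, each freq 1)
Words with frequency 2: and, quiet, to, writer

4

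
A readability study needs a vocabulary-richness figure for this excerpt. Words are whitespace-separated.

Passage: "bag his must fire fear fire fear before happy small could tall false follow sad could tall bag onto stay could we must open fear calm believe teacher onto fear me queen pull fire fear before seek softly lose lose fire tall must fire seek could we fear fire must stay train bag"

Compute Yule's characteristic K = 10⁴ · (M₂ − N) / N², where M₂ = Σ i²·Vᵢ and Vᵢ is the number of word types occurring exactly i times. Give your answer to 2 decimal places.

Frequencies: fire:6, fear:6, must:4, could:4, bag:3, tall:3, before:2, onto:2, stay:2, we:2, seek:2, lose:2, his:1, happy:1, small:1, false:1, follow:1, sad:1, open:1, calm:1, … (7 more, each freq 1)
N = 53. Frequency spectrum: V_1=15, V_2=6, V_3=2, V_4=2, V_6=2
M₂ = 1²·15 + 2²·6 + 3²·2 + 4²·2 + 6²·2 = 161
K = 10000 × (161 − 53) / 53² = 384.48

384.48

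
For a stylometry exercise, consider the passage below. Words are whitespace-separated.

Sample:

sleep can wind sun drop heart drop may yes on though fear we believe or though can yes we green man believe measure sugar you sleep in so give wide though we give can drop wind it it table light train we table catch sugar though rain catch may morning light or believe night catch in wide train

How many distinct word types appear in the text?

31

Distinct types: {believe, can, catch, drop, fear, give, green, heart, in, it, light, man, may, measure, morning, night, on, or, rain, sleep, so, sugar, sun, table, though, train, we, wide, wind, yes, you}
V = 31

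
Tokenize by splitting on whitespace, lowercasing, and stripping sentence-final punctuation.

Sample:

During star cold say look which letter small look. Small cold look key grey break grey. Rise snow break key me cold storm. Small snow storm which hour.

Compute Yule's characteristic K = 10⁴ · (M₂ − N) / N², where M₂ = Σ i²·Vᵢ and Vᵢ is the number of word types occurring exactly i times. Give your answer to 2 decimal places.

Frequencies: cold:3, look:3, small:3, which:2, key:2, grey:2, break:2, snow:2, storm:2, during:1, star:1, say:1, letter:1, rise:1, me:1, hour:1
N = 28. Frequency spectrum: V_1=7, V_2=6, V_3=3
M₂ = 1²·7 + 2²·6 + 3²·3 = 58
K = 10000 × (58 − 28) / 28² = 382.65

382.65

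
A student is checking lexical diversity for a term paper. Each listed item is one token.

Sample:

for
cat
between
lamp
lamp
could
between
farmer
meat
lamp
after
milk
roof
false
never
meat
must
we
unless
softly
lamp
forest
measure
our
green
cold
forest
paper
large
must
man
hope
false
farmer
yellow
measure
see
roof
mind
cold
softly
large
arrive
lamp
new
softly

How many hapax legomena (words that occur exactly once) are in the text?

18

Frequencies: lamp:5, softly:3, between:2, farmer:2, meat:2, roof:2, false:2, must:2, forest:2, measure:2, cold:2, large:2, for:1, cat:1, could:1, after:1, milk:1, never:1, we:1, unless:1, … (10 more, each freq 1)
Hapax (freq=1): after, arrive, cat, could, for, green, hope, man, milk, mind, never, new, our, paper, see, unless, we, yellow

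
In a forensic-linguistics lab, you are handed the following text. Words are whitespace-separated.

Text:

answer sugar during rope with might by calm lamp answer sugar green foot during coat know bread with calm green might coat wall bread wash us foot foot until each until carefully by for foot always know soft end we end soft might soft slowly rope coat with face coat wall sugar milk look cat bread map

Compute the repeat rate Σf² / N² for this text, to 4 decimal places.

Frequencies: foot:4, coat:4, sugar:3, with:3, might:3, bread:3, soft:3, answer:2, during:2, rope:2, by:2, calm:2, green:2, know:2, wall:2, until:2, end:2, lamp:1, wash:1, us:1, … (11 more, each freq 1)
Σf² = 131; N² = 3249
Repeat rate = 131 / 3249 = 0.0403

0.0403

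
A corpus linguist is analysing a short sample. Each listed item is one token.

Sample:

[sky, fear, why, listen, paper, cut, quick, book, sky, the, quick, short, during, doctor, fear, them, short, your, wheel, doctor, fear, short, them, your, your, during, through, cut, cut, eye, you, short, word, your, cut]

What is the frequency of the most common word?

Frequencies: cut:4, short:4, your:4, fear:3, sky:2, quick:2, during:2, doctor:2, them:2, why:1, listen:1, paper:1, book:1, the:1, wheel:1, through:1, eye:1, you:1, word:1
Most common: 'cut' with frequency 4.

4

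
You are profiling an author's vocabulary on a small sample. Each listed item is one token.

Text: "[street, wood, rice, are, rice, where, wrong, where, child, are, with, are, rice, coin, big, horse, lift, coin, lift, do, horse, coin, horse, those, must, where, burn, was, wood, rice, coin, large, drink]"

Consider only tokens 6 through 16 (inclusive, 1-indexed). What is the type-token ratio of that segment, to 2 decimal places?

0.82

Segment tokens 6–16: where, wrong, where, child, are, with, are, rice, coin, big, horse
Segment N = 11, segment V = 9.
TTR = 9 / 11 = 0.82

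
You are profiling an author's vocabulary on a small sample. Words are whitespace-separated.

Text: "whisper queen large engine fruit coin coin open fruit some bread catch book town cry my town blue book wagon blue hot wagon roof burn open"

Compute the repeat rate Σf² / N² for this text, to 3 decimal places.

Frequencies: fruit:2, coin:2, open:2, book:2, town:2, blue:2, wagon:2, whisper:1, queen:1, large:1, engine:1, some:1, bread:1, catch:1, cry:1, my:1, hot:1, roof:1, burn:1
Σf² = 40; N² = 676
Repeat rate = 40 / 676 = 0.059

0.059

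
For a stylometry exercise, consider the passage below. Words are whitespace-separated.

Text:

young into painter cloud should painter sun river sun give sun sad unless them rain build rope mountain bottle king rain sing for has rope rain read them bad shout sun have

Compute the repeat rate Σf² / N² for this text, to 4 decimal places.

0.0547

Frequencies: sun:4, rain:3, painter:2, them:2, rope:2, young:1, into:1, cloud:1, should:1, river:1, give:1, sad:1, unless:1, build:1, mountain:1, bottle:1, king:1, sing:1, for:1, has:1, … (4 more, each freq 1)
Σf² = 56; N² = 1024
Repeat rate = 56 / 1024 = 0.0547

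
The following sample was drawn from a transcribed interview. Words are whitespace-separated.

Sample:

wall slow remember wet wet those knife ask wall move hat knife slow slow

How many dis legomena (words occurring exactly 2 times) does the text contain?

Frequencies: slow:3, wall:2, wet:2, knife:2, remember:1, those:1, ask:1, move:1, hat:1
Words with frequency 2: knife, wall, wet

3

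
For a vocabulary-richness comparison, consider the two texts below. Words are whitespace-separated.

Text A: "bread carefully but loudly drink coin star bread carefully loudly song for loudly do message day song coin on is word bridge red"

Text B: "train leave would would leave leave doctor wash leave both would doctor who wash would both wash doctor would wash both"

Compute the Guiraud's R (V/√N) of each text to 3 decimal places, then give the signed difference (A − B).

A: V=17, N=23, R=3.545
B: V=7, N=21, R=1.528
Difference = 3.545 − 1.528 = 2.017

2.017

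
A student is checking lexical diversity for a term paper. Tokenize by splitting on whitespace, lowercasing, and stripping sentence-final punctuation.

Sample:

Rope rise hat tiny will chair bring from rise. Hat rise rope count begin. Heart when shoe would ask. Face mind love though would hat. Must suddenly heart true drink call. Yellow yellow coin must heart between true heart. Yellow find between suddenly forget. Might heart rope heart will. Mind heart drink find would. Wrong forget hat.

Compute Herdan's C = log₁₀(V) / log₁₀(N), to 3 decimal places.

N = 57, V = 31.
log₁₀(V) = 1.491362, log₁₀(N) = 1.755875
C = 1.491362 / 1.755875 = 0.849

0.849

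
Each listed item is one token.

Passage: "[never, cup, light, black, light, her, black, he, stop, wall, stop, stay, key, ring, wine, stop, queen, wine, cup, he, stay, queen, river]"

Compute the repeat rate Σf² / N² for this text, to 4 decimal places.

0.0813

Frequencies: stop:3, cup:2, light:2, black:2, he:2, stay:2, wine:2, queen:2, never:1, her:1, wall:1, key:1, ring:1, river:1
Σf² = 43; N² = 529
Repeat rate = 43 / 529 = 0.0813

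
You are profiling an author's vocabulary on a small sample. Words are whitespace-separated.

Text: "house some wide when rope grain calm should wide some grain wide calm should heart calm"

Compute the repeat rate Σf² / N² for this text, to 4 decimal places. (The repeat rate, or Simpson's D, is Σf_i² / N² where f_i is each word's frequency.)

Frequencies: wide:3, calm:3, some:2, grain:2, should:2, house:1, when:1, rope:1, heart:1
Σf² = 34; N² = 256
Repeat rate = 34 / 256 = 0.1328

0.1328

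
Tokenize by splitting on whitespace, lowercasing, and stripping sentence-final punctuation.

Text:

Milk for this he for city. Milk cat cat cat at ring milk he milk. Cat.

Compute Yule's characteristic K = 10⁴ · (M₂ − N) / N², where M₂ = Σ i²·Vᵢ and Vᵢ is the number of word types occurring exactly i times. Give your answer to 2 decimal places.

1093.75

Frequencies: milk:4, cat:4, for:2, he:2, this:1, city:1, at:1, ring:1
N = 16. Frequency spectrum: V_1=4, V_2=2, V_4=2
M₂ = 1²·4 + 2²·2 + 4²·2 = 44
K = 10000 × (44 − 16) / 16² = 1093.75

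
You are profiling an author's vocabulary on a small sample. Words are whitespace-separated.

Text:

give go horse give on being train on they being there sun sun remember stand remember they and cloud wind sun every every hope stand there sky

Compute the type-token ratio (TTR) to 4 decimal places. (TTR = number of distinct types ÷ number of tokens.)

0.6296

N = 27 tokens, V = 17 types.
TTR = V / N = 17 / 27 = 0.6296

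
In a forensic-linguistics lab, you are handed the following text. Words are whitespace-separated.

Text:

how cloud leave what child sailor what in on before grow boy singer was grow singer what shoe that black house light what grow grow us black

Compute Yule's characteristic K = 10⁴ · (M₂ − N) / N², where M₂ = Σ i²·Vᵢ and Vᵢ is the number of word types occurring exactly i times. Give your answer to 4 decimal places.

Frequencies: what:4, grow:4, singer:2, black:2, how:1, cloud:1, leave:1, child:1, sailor:1, in:1, on:1, before:1, boy:1, was:1, shoe:1, that:1, house:1, light:1, us:1
N = 27. Frequency spectrum: V_1=15, V_2=2, V_4=2
M₂ = 1²·15 + 2²·2 + 4²·2 = 55
K = 10000 × (55 − 27) / 27² = 384.0878

384.0878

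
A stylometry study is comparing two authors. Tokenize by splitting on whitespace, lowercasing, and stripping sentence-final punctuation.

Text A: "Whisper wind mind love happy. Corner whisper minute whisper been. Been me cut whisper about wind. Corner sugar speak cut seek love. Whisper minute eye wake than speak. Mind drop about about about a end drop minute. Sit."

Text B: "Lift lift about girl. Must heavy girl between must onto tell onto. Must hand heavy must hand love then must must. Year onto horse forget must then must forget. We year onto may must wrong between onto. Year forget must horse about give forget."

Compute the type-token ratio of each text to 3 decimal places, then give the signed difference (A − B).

0.144

TTR(A) = 21/38 = 0.553
TTR(B) = 18/44 = 0.409
Difference = 0.553 − 0.409 = 0.144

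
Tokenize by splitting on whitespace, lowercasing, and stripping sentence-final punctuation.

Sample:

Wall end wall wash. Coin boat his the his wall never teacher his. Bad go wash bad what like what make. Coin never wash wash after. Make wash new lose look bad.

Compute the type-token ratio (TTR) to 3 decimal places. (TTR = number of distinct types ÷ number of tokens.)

0.563

N = 32 tokens, V = 18 types.
TTR = V / N = 18 / 32 = 0.563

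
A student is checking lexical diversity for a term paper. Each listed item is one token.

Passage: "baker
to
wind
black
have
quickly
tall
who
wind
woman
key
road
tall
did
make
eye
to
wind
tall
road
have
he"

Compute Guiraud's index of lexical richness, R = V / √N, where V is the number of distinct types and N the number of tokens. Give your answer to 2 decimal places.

N = 22, V = 15.
√N = 4.690416
R = 15 / 4.690416 = 3.20

3.20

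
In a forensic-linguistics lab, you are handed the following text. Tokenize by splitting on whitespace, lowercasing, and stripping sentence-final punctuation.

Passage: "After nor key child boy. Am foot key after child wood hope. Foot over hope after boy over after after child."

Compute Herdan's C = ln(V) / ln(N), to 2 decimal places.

0.76

N = 21, V = 10.
ln(V) = 2.302585, ln(N) = 3.044522
C = 2.302585 / 3.044522 = 0.76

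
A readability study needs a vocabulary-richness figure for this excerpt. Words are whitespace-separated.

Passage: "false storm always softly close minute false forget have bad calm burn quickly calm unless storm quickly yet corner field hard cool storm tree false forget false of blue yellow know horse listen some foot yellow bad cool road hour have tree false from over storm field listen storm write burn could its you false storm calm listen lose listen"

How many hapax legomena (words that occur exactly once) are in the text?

Frequencies: false:6, storm:6, listen:4, calm:3, forget:2, have:2, bad:2, burn:2, quickly:2, field:2, cool:2, tree:2, yellow:2, always:1, softly:1, close:1, minute:1, unless:1, yet:1, corner:1, … (16 more, each freq 1)
Hapax (freq=1): always, blue, close, corner, could, foot, from, hard, horse, hour, its, know, lose, minute, of, over, road, softly, some, unless, write, yet, you

23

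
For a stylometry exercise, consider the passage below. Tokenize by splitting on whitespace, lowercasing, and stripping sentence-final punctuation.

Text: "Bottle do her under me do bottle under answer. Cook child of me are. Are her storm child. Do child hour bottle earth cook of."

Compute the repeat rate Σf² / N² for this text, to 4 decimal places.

0.0880

Frequencies: bottle:3, do:3, child:3, her:2, under:2, me:2, cook:2, of:2, are:2, answer:1, storm:1, hour:1, earth:1
Σf² = 55; N² = 625
Repeat rate = 55 / 625 = 0.0880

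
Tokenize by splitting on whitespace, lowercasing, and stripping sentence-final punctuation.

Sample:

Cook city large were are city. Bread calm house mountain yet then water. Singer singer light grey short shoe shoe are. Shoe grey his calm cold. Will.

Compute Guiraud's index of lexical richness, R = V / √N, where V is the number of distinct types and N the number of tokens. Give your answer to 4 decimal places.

N = 27, V = 20.
√N = 5.196152
R = 20 / 5.196152 = 3.8490

3.8490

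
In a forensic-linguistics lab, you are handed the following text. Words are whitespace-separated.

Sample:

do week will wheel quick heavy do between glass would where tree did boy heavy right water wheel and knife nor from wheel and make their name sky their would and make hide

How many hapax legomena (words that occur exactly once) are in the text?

17

Frequencies: wheel:3, and:3, do:2, heavy:2, would:2, make:2, their:2, week:1, will:1, quick:1, between:1, glass:1, where:1, tree:1, did:1, boy:1, right:1, water:1, knife:1, nor:1, … (4 more, each freq 1)
Hapax (freq=1): between, boy, did, from, glass, hide, knife, name, nor, quick, right, sky, tree, water, week, where, will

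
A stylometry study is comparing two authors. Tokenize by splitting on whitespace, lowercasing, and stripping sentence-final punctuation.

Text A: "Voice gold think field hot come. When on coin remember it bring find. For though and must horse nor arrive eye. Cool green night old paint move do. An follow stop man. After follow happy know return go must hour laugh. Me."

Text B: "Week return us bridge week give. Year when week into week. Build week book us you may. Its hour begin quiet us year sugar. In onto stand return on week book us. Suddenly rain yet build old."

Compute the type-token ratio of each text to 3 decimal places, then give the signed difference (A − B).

0.276

TTR(A) = 40/42 = 0.952
TTR(B) = 25/37 = 0.676
Difference = 0.952 − 0.676 = 0.276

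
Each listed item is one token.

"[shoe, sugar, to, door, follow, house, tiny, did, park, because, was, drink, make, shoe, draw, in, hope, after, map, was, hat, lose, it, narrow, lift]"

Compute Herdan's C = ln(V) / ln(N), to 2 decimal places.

0.97

N = 25, V = 23.
ln(V) = 3.135494, ln(N) = 3.218876
C = 3.135494 / 3.218876 = 0.97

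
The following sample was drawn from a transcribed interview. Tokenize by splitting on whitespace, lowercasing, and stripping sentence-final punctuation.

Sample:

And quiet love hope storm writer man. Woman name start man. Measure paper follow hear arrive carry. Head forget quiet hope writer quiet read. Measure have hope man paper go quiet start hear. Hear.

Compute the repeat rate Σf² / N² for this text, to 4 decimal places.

0.0623

Frequencies: quiet:4, hope:3, man:3, hear:3, writer:2, start:2, measure:2, paper:2, and:1, love:1, storm:1, woman:1, name:1, follow:1, arrive:1, carry:1, head:1, forget:1, read:1, have:1, … (1 more, each freq 1)
Σf² = 72; N² = 1156
Repeat rate = 72 / 1156 = 0.0623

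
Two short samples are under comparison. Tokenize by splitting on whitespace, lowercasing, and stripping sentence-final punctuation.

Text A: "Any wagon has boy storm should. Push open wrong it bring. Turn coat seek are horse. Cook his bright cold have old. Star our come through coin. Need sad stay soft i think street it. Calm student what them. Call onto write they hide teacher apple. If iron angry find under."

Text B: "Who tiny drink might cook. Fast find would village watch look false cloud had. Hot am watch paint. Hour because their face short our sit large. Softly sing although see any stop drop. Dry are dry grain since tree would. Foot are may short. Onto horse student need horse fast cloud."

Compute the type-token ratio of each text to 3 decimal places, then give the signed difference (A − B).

0.137

TTR(A) = 50/51 = 0.980
TTR(B) = 43/51 = 0.843
Difference = 0.980 − 0.843 = 0.137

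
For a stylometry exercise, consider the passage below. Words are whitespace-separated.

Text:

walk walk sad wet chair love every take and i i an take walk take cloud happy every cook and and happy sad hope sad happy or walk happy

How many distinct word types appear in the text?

Distinct types: {an, and, chair, cloud, cook, every, happy, hope, i, love, or, sad, take, walk, wet}
V = 15

15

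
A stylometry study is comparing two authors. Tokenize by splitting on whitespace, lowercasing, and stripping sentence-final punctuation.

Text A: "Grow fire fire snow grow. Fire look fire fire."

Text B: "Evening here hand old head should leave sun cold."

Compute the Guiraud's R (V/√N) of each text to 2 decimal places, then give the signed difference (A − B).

A: V=4, N=9, R=1.33
B: V=9, N=9, R=3.00
Difference = 1.33 − 3.00 = -1.67

-1.67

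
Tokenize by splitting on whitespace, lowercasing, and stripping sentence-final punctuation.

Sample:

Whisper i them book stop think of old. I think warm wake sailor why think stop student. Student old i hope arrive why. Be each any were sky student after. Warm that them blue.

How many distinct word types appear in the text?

Distinct types: {after, any, arrive, be, blue, book, each, hope, i, of, old, sailor, sky, stop, student, that, them, think, wake, warm, were, whisper, why}
V = 23

23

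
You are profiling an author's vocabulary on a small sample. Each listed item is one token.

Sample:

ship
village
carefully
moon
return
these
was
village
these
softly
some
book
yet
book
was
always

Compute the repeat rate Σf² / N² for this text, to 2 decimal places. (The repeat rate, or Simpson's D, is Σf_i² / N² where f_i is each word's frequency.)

0.09

Frequencies: village:2, these:2, was:2, book:2, ship:1, carefully:1, moon:1, return:1, softly:1, some:1, yet:1, always:1
Σf² = 24; N² = 256
Repeat rate = 24 / 256 = 0.09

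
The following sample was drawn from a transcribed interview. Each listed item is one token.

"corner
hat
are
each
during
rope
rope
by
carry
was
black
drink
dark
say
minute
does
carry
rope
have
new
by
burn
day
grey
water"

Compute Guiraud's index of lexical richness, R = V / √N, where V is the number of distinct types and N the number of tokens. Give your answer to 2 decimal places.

N = 25, V = 21.
√N = 5.000000
R = 21 / 5.000000 = 4.20

4.20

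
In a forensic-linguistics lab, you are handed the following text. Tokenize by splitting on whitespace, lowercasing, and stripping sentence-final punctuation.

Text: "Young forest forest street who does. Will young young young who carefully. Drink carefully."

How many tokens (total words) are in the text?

14

Tokens: young, forest, forest, street, who, does, will, young, young, young, who, carefully, drink, carefully
N = 14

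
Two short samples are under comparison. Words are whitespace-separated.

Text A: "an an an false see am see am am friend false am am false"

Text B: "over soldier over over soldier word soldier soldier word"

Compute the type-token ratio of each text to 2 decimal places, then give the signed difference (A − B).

0.03

TTR(A) = 5/14 = 0.36
TTR(B) = 3/9 = 0.33
Difference = 0.36 − 0.33 = 0.03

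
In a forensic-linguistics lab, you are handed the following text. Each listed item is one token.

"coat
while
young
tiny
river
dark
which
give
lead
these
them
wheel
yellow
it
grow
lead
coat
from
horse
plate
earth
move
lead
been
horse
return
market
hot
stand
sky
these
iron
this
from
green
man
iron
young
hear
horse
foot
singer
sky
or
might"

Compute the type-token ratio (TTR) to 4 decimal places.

0.7778

N = 45 tokens, V = 35 types.
TTR = V / N = 35 / 45 = 0.7778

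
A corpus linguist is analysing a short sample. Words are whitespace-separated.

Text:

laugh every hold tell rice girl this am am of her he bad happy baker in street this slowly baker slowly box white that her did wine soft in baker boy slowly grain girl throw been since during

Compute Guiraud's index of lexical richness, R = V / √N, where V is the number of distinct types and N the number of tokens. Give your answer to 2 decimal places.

4.70

N = 38, V = 29.
√N = 6.164414
R = 29 / 6.164414 = 4.70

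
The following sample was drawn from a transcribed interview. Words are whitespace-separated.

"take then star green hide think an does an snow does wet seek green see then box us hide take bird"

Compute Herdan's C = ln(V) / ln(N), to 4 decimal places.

N = 21, V = 15.
ln(V) = 2.708050, ln(N) = 3.044522
C = 2.708050 / 3.044522 = 0.8895

0.8895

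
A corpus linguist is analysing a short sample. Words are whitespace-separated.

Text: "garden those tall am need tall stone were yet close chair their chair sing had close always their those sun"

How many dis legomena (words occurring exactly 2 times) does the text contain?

5

Frequencies: those:2, tall:2, close:2, chair:2, their:2, garden:1, am:1, need:1, stone:1, were:1, yet:1, sing:1, had:1, always:1, sun:1
Words with frequency 2: chair, close, tall, their, those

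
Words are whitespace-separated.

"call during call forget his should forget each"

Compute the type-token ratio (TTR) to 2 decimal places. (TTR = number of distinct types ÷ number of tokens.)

N = 8 tokens, V = 6 types.
TTR = V / N = 6 / 8 = 0.75

0.75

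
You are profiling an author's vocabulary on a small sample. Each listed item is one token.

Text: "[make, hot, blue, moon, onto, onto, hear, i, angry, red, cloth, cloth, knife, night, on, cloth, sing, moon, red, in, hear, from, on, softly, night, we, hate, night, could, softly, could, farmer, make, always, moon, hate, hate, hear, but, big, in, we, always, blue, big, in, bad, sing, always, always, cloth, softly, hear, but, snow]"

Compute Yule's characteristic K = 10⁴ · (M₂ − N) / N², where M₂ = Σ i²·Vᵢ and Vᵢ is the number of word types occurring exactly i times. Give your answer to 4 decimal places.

Frequencies: hear:4, cloth:4, always:4, moon:3, night:3, in:3, softly:3, hate:3, make:2, blue:2, onto:2, red:2, on:2, sing:2, we:2, could:2, but:2, big:2, hot:1, i:1, … (6 more, each freq 1)
N = 55. Frequency spectrum: V_1=8, V_2=10, V_3=5, V_4=3
M₂ = 1²·8 + 2²·10 + 3²·5 + 4²·3 = 141
K = 10000 × (141 − 55) / 55² = 284.2975

284.2975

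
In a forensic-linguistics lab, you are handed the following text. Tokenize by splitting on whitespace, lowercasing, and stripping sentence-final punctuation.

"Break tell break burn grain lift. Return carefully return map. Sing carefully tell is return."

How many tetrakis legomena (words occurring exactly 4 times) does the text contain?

0

Frequencies: return:3, break:2, tell:2, carefully:2, burn:1, grain:1, lift:1, map:1, sing:1, is:1
Words with frequency 4: (none)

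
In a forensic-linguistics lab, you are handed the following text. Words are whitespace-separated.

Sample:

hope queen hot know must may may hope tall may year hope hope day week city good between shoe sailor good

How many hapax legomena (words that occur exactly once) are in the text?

12

Frequencies: hope:4, may:3, good:2, queen:1, hot:1, know:1, must:1, tall:1, year:1, day:1, week:1, city:1, between:1, shoe:1, sailor:1
Hapax (freq=1): between, city, day, hot, know, must, queen, sailor, shoe, tall, week, year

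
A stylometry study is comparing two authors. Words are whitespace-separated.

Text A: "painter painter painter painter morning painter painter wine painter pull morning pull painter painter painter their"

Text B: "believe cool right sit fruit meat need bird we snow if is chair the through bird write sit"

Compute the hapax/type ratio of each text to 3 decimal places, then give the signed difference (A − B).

-0.475

A: hapax=2, V=5, ratio=0.400
B: hapax=14, V=16, ratio=0.875
Difference = 0.400 − 0.875 = -0.475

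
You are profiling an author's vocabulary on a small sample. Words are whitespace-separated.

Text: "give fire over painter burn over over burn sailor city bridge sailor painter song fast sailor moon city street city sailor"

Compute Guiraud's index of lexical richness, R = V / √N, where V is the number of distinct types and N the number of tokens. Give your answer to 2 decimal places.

N = 21, V = 12.
√N = 4.582576
R = 12 / 4.582576 = 2.62

2.62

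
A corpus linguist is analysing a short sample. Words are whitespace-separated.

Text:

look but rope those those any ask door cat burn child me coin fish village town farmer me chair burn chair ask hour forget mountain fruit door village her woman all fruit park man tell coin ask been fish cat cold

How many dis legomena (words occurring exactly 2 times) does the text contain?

10

Frequencies: ask:3, those:2, door:2, cat:2, burn:2, me:2, coin:2, fish:2, village:2, chair:2, fruit:2, look:1, but:1, rope:1, any:1, child:1, town:1, farmer:1, hour:1, forget:1, … (9 more, each freq 1)
Words with frequency 2: burn, cat, chair, coin, door, fish, fruit, me, those, village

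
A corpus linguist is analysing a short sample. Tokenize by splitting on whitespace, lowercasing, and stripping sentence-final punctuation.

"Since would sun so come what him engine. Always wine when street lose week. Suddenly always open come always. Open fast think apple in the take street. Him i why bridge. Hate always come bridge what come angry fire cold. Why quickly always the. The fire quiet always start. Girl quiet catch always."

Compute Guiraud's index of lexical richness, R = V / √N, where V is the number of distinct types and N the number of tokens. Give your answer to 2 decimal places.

4.67

N = 53, V = 34.
√N = 7.280110
R = 34 / 7.280110 = 4.67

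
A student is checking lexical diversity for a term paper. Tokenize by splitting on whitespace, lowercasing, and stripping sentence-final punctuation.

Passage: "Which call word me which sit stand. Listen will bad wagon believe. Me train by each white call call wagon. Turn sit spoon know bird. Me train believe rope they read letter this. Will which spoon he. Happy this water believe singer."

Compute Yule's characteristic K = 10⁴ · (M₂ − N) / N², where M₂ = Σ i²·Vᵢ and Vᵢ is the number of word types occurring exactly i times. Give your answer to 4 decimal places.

204.0816

Frequencies: which:3, call:3, me:3, believe:3, sit:2, will:2, wagon:2, train:2, spoon:2, this:2, word:1, stand:1, listen:1, bad:1, by:1, each:1, white:1, turn:1, know:1, bird:1, … (8 more, each freq 1)
N = 42. Frequency spectrum: V_1=18, V_2=6, V_3=4
M₂ = 1²·18 + 2²·6 + 3²·4 = 78
K = 10000 × (78 − 42) / 42² = 204.0816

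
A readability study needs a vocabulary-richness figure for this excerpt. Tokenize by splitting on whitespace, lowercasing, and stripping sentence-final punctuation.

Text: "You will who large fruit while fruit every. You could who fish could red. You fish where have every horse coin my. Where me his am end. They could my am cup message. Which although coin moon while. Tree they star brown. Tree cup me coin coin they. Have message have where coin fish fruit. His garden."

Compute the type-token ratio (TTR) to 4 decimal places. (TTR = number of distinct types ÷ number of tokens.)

0.5088

N = 57 tokens, V = 29 types.
TTR = V / N = 29 / 57 = 0.5088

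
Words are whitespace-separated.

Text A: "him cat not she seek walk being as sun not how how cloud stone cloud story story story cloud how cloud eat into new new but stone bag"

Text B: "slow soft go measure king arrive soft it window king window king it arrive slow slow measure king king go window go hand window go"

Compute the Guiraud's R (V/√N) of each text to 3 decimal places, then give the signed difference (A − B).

1.602

A: V=18, N=28, R=3.402
B: V=9, N=25, R=1.800
Difference = 3.402 − 1.800 = 1.602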